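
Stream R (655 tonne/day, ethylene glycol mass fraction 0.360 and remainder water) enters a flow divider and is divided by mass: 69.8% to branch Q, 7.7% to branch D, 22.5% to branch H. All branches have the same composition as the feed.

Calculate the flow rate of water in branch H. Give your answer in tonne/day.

Branch H total = 0.225×655 = 147.38 tonne/day.
water in H = 0.640×147.38 = 94.32 tonne/day.

94.32 tonne/day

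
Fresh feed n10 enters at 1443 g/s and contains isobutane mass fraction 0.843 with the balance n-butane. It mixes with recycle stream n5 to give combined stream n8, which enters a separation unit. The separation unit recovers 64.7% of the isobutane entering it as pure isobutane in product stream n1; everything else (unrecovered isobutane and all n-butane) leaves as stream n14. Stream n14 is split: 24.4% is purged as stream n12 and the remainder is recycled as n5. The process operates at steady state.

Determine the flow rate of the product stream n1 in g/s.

isobutane in n8: m_A = 1443×0.843 + (1−0.244)·(1−0.647)·m_A, so m_A = 1216.4/0.7331 = 1659.2 g/s.
Product n1 = 0.647×1659.2 = 1073.5 g/s.

1074 g/s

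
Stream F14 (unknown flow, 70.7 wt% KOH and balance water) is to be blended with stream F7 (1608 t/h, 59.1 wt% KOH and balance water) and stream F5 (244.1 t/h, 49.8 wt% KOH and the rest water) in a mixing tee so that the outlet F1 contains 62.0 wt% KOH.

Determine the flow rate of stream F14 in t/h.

Let F14 be the unknown flow. Total out = 1852.1 + F14.
KOH balance: 1071.9 + 0.707·F14 = 0.620·(1852.1 + F14)
(0.707 − 0.620)·F14 = 0.620×1852.1 − 1071.9 = 76.412
F14 = 76.412 / 0.087 = 878.3 t/h

878.3 t/h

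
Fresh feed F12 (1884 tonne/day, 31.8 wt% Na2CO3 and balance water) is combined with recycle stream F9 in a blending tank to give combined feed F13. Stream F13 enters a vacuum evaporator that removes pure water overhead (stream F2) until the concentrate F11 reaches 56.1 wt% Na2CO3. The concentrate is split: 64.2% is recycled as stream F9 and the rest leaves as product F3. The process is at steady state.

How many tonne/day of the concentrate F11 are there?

2983 tonne/day

Overall Na2CO3 balance (none leaves overhead): Na2CO3 in fresh feed = Na2CO3 in product, i.e. 1884×0.318 = (1−0.642)·F11·0.561.
F11 = 599.11/(0.561×0.358) = 2983.1 tonne/day.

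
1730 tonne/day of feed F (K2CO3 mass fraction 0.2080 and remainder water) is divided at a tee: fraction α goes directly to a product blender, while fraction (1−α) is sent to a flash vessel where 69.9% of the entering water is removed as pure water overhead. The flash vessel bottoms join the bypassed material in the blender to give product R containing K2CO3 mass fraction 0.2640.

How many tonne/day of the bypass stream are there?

1067 tonne/day

All 1730×0.208 = 359.84 tonne/day of K2CO3 reaches R, so R = 359.84/0.264 = 1363 tonne/day and vapour = 366.97 tonne/day.
The evaporator receives (1−α)·1730 of feed at 0.792 water and removes 0.699 of that water:
0.699×0.792×(1−α)×1730 = 366.97
(1−α) = 366.97/957.74 = 0.3832;  α = 0.6168.
Bypass flow = 0.6168×1730 = 1067.1 tonne/day.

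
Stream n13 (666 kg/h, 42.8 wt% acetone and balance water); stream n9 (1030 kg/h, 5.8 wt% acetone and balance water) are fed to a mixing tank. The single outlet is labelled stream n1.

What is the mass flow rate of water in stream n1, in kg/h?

water out = water in = 666×0.572 + 1030×0.942 = 1351.2 kg/h.

1351 kg/h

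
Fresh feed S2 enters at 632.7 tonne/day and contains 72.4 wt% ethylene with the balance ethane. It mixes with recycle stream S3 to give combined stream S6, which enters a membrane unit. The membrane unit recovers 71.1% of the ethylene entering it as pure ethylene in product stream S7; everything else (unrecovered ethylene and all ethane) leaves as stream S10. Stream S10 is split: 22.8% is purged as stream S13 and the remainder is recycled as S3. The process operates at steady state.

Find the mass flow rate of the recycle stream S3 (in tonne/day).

722.8 tonne/day

ethane enters only via S2 and leaves only via the purge: 632.7×0.276 = 0.228×(ethane in S10), and the membrane unit passes all ethane, so ethane in S6 = ethane in S10 = 765.9 tonne/day.
ethylene in S6: m_A = 632.7×0.724 + (1−0.228)·(1−0.711)·m_A, so m_A = 458.07/0.7769 = 589.62 tonne/day.
S10 = (1−0.711)×589.62 + 765.9 = 936.3 tonne/day.
Recycle S3 = (1−0.228)×936.3 = 722.82 tonne/day.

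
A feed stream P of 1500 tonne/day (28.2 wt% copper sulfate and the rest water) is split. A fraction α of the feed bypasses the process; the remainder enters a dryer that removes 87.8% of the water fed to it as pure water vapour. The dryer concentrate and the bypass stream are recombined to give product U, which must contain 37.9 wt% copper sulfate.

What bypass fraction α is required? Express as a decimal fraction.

0.594

All 1500×0.282 = 423 tonne/day of copper sulfate reaches U, so U = 423/0.379 = 1116.1 tonne/day and vapour = 383.91 tonne/day.
The evaporator receives (1−α)·1500 of feed at 0.718 water and removes 0.878 of that water:
0.878×0.718×(1−α)×1500 = 383.91
(1−α) = 383.91/945.61 = 0.4060;  α = 0.5940.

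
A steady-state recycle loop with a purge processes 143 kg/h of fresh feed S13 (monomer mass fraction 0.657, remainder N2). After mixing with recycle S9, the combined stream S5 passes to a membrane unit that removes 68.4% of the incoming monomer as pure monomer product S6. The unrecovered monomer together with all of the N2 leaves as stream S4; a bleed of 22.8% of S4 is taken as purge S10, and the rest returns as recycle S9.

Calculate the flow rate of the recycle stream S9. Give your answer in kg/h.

196.4 kg/h

N2 enters only via S13 and leaves only via the purge: 143×0.343 = 0.228×(N2 in S4), and the membrane unit passes all N2, so N2 in S5 = N2 in S4 = 215.13 kg/h.
monomer in S5: m_A = 143×0.657 + (1−0.228)·(1−0.684)·m_A, so m_A = 93.951/0.7560 = 124.27 kg/h.
S4 = (1−0.684)×124.27 + 215.13 = 254.4 kg/h.
Recycle S9 = (1−0.228)×254.4 = 196.39 kg/h.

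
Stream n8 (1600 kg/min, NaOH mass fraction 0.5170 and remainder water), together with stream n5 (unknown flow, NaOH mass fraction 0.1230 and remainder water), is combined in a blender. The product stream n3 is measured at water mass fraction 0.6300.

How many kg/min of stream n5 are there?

Let n5 be the unknown flow. Total out = 1600 + n5.
water balance: 772.8 + 0.877·n5 = 0.630·(1600 + n5)
(0.877 − 0.630)·n5 = 0.630×1600 − 772.8 = 235.2
n5 = 235.2 / 0.247 = 952.23 kg/min

952.2 kg/min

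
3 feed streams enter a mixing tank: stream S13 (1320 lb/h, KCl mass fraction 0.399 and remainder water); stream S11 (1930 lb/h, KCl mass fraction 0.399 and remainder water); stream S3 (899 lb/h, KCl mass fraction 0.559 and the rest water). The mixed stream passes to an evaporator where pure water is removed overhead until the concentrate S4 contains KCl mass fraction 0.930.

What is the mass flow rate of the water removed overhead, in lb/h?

2214 lb/h

KCl entering = 1320×0.399 + 1930×0.399 + 899×0.559 = 1799.3 lb/h.
All KCl reports to S4, so S4 = 1799.3/0.930 = 1934.7 lb/h.
Total feed = 4149 lb/h; overhead = 4149 − 1934.7 = 2214.3 lb/h.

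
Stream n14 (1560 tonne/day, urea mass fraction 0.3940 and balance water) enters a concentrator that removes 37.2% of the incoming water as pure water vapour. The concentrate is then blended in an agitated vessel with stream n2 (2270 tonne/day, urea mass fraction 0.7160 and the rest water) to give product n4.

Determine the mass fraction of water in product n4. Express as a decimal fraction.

Vapour removed = 0.372×0.606×1560 = 351.67 tonne/day; concentrate = 1208.3 tonne/day.
water reaching the mixer = 593.69 (from concentrate) + 2270×0.284 = 1238.4 tonne/day.
Product flow = 1208.3 + 2270 = 3478.3 tonne/day; water fraction = 0.3560.

0.3560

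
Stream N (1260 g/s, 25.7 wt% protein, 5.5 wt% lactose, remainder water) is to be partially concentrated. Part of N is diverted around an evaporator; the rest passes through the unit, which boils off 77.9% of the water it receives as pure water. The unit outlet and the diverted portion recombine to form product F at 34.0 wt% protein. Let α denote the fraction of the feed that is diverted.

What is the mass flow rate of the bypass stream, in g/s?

All 1260×0.257 = 323.82 g/s of protein reaches F, so F = 323.82/0.340 = 952.41 g/s and vapour = 307.59 g/s.
The evaporator receives (1−α)·1260 of feed at 0.688 water and removes 0.779 of that water:
0.779×0.688×(1−α)×1260 = 307.59
(1−α) = 307.59/675.3 = 0.4555;  α = 0.5445.
Bypass flow = 0.5445×1260 = 686.09 g/s.

686.1 g/s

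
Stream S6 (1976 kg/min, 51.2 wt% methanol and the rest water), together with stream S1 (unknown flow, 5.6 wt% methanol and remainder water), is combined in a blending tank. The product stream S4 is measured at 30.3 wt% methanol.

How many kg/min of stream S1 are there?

Let S1 be the unknown flow. Total out = 1976 + S1.
methanol balance: 1011.7 + 0.056·S1 = 0.303·(1976 + S1)
(0.056 − 0.303)·S1 = 0.303×1976 − 1011.7 = -412.98
S1 = -412.98 / -0.247 = 1672 kg/min

1672 kg/min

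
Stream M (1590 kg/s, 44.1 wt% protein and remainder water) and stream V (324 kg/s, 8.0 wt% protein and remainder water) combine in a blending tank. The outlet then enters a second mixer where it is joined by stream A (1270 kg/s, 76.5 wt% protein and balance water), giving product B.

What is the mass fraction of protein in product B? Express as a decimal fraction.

0.5335

Overall, product flow = 3184 kg/s.
protein in = 1590×0.441 + 324×0.080 + 1270×0.765 = 1698.7 kg/s.
protein fraction in B = 0.5335.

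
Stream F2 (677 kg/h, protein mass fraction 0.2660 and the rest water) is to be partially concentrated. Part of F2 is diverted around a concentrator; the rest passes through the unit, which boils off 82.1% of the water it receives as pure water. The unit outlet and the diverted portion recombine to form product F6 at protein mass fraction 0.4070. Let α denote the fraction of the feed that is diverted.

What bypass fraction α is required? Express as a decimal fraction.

All 677×0.266 = 180.08 kg/h of protein reaches F6, so F6 = 180.08/0.407 = 442.46 kg/h and vapour = 234.54 kg/h.
The evaporator receives (1−α)·677 of feed at 0.734 water and removes 0.821 of that water:
0.821×0.734×(1−α)×677 = 234.54
(1−α) = 234.54/407.97 = 0.5749;  α = 0.4251.

0.425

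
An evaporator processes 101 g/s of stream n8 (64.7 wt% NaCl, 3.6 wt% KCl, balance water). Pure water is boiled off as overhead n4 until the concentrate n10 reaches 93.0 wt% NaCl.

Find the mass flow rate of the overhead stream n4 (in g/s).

NaCl is conserved: 101×0.647 = 65.347 g/s all reports to the concentrate.
Concentrate = 65.347/(target fraction) = 70.266 g/s.
Overhead = 101 − 70.266 = 30.734 g/s.

30.73 g/s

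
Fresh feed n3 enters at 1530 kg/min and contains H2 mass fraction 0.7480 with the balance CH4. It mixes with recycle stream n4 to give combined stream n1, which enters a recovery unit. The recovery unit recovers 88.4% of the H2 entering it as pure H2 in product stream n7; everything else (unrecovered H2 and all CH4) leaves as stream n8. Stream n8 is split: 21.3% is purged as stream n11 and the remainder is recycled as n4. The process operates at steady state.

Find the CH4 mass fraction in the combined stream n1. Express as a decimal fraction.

0.5897

CH4 enters only via n3 and leaves only via the purge: 1530×0.252 = 0.213×(CH4 in n8), and the recovery unit passes all CH4, so CH4 in n1 = CH4 in n8 = 1810.1 kg/min.
H2 in n1: m_A = 1530×0.748 + (1−0.213)·(1−0.884)·m_A, so m_A = 1144.4/0.9087 = 1259.4 kg/min.
n1 = 1259.4 + 1810.1 = 3069.6 kg/min.
CH4 fraction in n1 = 1810.1/3069.6 = 0.5897.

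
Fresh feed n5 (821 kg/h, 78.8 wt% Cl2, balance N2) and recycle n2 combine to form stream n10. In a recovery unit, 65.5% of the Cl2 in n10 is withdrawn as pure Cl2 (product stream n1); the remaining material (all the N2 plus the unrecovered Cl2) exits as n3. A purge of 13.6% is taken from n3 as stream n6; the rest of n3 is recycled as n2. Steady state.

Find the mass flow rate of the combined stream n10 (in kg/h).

2201 kg/h

N2 enters only via n5 and leaves only via the purge: 821×0.212 = 0.136×(N2 in n3), and the recovery unit passes all N2, so N2 in n10 = N2 in n3 = 1279.8 kg/h.
Cl2 in n10: m_A = 821×0.788 + (1−0.136)·(1−0.655)·m_A, so m_A = 646.95/0.7019 = 921.68 kg/h.
n10 = 921.68 + 1279.8 = 2201.5 kg/h.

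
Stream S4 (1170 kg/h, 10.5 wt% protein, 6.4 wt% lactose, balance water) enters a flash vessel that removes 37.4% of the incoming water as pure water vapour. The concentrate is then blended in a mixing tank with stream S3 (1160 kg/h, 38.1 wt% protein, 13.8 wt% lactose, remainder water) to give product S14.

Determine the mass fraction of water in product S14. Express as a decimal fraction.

Vapour removed = 0.374×0.831×1170 = 363.63 kg/h; concentrate = 806.37 kg/h.
water reaching the mixer = 608.64 (from concentrate) + 1160×0.481 = 1166.6 kg/h.
Product flow = 806.37 + 1160 = 1966.4 kg/h; water fraction = 0.593.

0.593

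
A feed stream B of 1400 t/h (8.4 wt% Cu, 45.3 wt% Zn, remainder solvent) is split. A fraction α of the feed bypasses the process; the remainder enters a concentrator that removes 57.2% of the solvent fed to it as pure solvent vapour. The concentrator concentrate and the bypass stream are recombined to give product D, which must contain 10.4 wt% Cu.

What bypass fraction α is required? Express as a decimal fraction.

All 1400×0.084 = 117.6 t/h of Cu reaches D, so D = 117.6/0.104 = 1130.8 t/h and vapour = 269.23 t/h.
The evaporator receives (1−α)·1400 of feed at 0.463 solvent and removes 0.572 of that solvent:
0.572×0.463×(1−α)×1400 = 269.23
(1−α) = 269.23/370.77 = 0.7261;  α = 0.2739.

0.274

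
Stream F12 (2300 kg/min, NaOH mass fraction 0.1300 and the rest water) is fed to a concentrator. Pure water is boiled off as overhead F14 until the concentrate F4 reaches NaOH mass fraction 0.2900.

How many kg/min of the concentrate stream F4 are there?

1031 kg/min

NaOH is conserved: 2300×0.130 = 299 kg/min all reports to the concentrate.
Concentrate = 299/(target fraction) = 1031 kg/min.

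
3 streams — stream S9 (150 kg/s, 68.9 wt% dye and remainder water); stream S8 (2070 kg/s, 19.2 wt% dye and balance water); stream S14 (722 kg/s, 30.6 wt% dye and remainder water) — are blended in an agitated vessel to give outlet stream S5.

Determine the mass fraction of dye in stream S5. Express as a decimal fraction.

0.245

Total flow out = 150 + 2070 + 722 = 2942 kg/s.
dye in = 150×0.689 + 2070×0.192 + 722×0.306 = 721.72 kg/s.
dye mass fraction in S5 = 721.72/2942 = 0.245.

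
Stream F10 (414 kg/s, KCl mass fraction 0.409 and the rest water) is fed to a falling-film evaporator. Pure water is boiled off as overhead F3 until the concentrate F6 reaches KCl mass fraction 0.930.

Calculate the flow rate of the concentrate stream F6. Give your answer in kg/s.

KCl is conserved: 414×0.409 = 169.33 kg/s all reports to the concentrate.
Concentrate = 169.33/(target fraction) = 182.07 kg/s.

182.1 kg/s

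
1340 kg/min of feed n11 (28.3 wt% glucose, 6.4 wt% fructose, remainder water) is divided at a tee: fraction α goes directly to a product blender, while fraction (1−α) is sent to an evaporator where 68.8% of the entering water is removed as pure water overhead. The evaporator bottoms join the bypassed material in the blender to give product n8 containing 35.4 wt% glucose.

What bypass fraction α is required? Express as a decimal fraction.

All 1340×0.283 = 379.22 kg/min of glucose reaches n8, so n8 = 379.22/0.354 = 1071.2 kg/min and vapour = 268.76 kg/min.
The evaporator receives (1−α)·1340 of feed at 0.653 water and removes 0.688 of that water:
0.688×0.653×(1−α)×1340 = 268.76
(1−α) = 268.76/602.01 = 0.4464;  α = 0.5536.

0.554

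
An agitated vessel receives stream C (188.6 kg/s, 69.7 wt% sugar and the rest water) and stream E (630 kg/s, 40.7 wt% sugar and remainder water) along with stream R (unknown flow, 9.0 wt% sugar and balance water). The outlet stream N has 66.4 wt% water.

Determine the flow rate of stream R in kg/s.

Let R be the unknown flow. Total out = 818.6 + R.
water balance: 430.74 + 0.910·R = 0.664·(818.6 + R)
(0.910 − 0.664)·R = 0.664×818.6 − 430.74 = 112.81
R = 112.81 / 0.246 = 458.6 kg/s

458.6 kg/s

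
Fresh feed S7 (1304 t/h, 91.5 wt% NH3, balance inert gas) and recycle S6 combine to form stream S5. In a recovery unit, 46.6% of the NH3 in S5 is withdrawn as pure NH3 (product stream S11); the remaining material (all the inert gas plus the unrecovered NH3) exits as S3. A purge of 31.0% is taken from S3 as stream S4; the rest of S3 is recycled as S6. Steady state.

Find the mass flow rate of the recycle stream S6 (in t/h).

942.8 t/h

inert gas enters only via S7 and leaves only via the purge: 1304×0.085 = 0.310×(inert gas in S3), and the recovery unit passes all inert gas, so inert gas in S5 = inert gas in S3 = 357.55 t/h.
NH3 in S5: m_A = 1304×0.915 + (1−0.310)·(1−0.466)·m_A, so m_A = 1193.2/0.6315 = 1889.3 t/h.
S3 = (1−0.466)×1889.3 + 357.55 = 1366.4 t/h.
Recycle S6 = (1−0.310)×1366.4 = 942.83 t/h.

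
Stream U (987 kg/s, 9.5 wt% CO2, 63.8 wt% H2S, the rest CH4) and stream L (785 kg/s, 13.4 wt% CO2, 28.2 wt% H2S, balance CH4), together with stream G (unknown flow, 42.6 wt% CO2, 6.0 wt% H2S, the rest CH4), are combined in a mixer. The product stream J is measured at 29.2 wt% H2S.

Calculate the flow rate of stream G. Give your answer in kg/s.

1438 kg/s

Let G be the unknown flow. Total out = 1772 + G.
H2S balance: 851.08 + 0.060·G = 0.292·(1772 + G)
(0.060 − 0.292)·G = 0.292×1772 − 851.08 = -333.65
G = -333.65 / -0.232 = 1438.2 kg/s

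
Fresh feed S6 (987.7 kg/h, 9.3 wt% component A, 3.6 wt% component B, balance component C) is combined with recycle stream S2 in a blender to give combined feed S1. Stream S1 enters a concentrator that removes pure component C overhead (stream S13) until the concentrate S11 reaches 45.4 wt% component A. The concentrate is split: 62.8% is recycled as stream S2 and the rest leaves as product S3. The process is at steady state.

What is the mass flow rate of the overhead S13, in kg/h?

Overall component A balance (none leaves overhead): component A in fresh feed = component A in product, i.e. 987.7×0.093 = (1−0.628)·S11·0.454.
S11 = 91.856/(0.454×0.372) = 543.89 kg/h.
Recycle S2 = 0.628×543.89 = 341.56 kg/h.
Combined feed S1 = 987.7 + 341.56 = 1329.3 kg/h.
Overhead S13 = S1 − S11 = 1329.3 − 543.89 = 785.37 kg/h.

785.4 kg/h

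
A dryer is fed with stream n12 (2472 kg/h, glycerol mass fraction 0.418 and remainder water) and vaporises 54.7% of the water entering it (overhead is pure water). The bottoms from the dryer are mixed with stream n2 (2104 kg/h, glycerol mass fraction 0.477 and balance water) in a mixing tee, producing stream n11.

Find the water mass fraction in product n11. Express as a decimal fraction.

0.462

Vapour removed = 0.547×0.582×2472 = 786.97 kg/h; concentrate = 1685 kg/h.
water reaching the mixer = 651.73 (from concentrate) + 2104×0.523 = 1752.1 kg/h.
Product flow = 1685 + 2104 = 3789 kg/h; water fraction = 0.462.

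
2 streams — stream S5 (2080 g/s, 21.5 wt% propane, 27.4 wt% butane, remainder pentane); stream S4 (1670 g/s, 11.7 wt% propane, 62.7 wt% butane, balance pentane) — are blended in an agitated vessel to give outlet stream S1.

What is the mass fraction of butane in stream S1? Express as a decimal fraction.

0.431

Total flow out = 2080 + 1670 = 3750 g/s.
butane in = 2080×0.274 + 1670×0.627 = 1617 g/s.
butane mass fraction in S1 = 1617/3750 = 0.431.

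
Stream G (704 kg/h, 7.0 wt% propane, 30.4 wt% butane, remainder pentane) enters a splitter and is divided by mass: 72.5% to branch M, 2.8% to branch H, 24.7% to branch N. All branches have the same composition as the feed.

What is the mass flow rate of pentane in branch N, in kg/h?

108.9 kg/h

Branch N total = 0.247×704 = 173.89 kg/h.
pentane in N = 0.626×173.89 = 108.85 kg/h.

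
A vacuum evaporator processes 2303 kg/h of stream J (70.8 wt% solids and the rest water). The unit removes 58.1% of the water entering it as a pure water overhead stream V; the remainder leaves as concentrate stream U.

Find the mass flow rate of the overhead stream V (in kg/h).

390.7 kg/h

water entering = 2303×0.292 = 672.48 kg/h; overhead removed = 0.581×672.48 = 390.71 kg/h.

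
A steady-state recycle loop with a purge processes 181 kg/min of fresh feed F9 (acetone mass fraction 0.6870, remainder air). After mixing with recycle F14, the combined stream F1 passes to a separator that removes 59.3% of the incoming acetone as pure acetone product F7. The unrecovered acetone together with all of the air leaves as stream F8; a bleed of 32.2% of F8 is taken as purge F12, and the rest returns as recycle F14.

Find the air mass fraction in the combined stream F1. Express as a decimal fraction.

0.5060

air enters only via F9 and leaves only via the purge: 181×0.313 = 0.322×(air in F8), and the separator passes all air, so air in F1 = air in F8 = 175.94 kg/min.
acetone in F1: m_A = 181×0.687 + (1−0.322)·(1−0.593)·m_A, so m_A = 124.35/0.7241 = 171.74 kg/min.
F1 = 171.74 + 175.94 = 347.68 kg/min.
air fraction in F1 = 175.94/347.68 = 0.5060.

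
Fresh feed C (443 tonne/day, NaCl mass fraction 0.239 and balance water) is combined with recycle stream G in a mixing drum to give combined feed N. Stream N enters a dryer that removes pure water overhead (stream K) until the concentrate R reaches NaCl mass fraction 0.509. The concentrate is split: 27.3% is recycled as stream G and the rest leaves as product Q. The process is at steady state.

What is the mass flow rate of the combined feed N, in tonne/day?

Overall NaCl balance (none leaves overhead): NaCl in fresh feed = NaCl in product, i.e. 443×0.239 = (1−0.273)·R·0.509.
R = 105.88/(0.509×0.727) = 286.12 tonne/day.
Recycle G = 0.273×286.12 = 78.111 tonne/day.
Combined feed N = 443 + 78.111 = 521.11 tonne/day.

521.1 tonne/day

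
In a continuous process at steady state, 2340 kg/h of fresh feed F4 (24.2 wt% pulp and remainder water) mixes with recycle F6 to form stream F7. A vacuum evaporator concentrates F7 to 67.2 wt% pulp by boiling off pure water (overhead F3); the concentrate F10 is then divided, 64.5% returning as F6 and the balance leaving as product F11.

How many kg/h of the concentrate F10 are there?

Overall pulp balance (none leaves overhead): pulp in fresh feed = pulp in product, i.e. 2340×0.242 = (1−0.645)·F10·0.672.
F10 = 566.28/(0.672×0.355) = 2373.7 kg/h.

2374 kg/h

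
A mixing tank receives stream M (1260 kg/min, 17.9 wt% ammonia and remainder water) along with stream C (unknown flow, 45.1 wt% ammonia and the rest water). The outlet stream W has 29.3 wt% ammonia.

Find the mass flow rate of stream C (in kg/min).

909.1 kg/min

Let C be the unknown flow. Total out = 1260 + C.
ammonia balance: 225.54 + 0.451·C = 0.293·(1260 + C)
(0.451 − 0.293)·C = 0.293×1260 − 225.54 = 143.64
C = 143.64 / 0.158 = 909.11 kg/min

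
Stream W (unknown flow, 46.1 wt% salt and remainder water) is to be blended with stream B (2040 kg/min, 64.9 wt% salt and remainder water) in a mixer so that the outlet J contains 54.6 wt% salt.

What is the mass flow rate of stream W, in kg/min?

2472 kg/min

Let W be the unknown flow. Total out = 2040 + W.
salt balance: 1324 + 0.461·W = 0.546·(2040 + W)
(0.461 − 0.546)·W = 0.546×2040 − 1324 = -210.12
W = -210.12 / -0.085 = 2472 kg/min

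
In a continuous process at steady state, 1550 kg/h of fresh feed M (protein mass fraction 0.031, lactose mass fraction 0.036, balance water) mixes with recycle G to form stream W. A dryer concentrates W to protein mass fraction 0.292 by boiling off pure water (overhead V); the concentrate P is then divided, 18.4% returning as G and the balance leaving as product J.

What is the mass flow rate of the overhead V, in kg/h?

Overall protein balance (none leaves overhead): protein in fresh feed = protein in product, i.e. 1550×0.031 = (1−0.184)·P·0.292.
P = 48.05/(0.292×0.816) = 201.66 kg/h.
Recycle G = 0.184×201.66 = 37.105 kg/h.
Combined feed W = 1550 + 37.105 = 1587.1 kg/h.
Overhead V = W − P = 1587.1 − 201.66 = 1385.4 kg/h.

1385 kg/h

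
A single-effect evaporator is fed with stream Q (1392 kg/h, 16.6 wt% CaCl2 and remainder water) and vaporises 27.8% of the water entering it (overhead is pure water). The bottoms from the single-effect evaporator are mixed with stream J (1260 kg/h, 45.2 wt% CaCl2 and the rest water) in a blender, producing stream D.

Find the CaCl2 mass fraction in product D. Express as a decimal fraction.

0.344

Vapour removed = 0.278×0.834×1392 = 322.74 kg/h; concentrate = 1069.3 kg/h.
CaCl2 reaching the mixer = 231.07 (from concentrate) + 1260×0.452 = 800.59 kg/h.
Product flow = 1069.3 + 1260 = 2329.3 kg/h; CaCl2 fraction = 0.344.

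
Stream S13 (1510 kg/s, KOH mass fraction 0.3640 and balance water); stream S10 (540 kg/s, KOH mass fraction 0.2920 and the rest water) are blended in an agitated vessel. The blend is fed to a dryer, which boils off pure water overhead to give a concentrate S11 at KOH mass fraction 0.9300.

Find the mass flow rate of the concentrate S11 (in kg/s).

760.6 kg/s

KOH entering = 1510×0.364 + 540×0.292 = 707.32 kg/s.
All KOH reports to S11, so S11 = 707.32/0.930 = 760.56 kg/s.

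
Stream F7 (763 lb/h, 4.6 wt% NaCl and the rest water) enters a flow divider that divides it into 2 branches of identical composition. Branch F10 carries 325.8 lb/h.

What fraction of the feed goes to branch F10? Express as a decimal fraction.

0.427

Fraction to F10 = 325.8/763 = 0.4270.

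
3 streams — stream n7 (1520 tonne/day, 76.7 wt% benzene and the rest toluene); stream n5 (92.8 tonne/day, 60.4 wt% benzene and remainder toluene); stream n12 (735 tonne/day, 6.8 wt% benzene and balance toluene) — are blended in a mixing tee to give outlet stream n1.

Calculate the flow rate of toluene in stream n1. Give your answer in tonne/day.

toluene out = toluene in = 1520×0.233 + 92.8×0.396 + 735×0.932 = 1075.9 tonne/day.

1076 tonne/day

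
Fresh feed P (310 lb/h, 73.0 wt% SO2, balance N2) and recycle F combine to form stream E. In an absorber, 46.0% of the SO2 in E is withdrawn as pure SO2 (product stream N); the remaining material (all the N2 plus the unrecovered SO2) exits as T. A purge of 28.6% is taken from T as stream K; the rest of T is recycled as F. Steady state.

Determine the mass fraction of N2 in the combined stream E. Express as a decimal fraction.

N2 enters only via P and leaves only via the purge: 310×0.270 = 0.286×(N2 in T), and the absorber passes all N2, so N2 in E = N2 in T = 292.66 lb/h.
SO2 in E: m_A = 310×0.730 + (1−0.286)·(1−0.460)·m_A, so m_A = 226.3/0.6144 = 368.3 lb/h.
E = 368.3 + 292.66 = 660.96 lb/h.
N2 fraction in E = 292.66/660.96 = 0.443.

0.443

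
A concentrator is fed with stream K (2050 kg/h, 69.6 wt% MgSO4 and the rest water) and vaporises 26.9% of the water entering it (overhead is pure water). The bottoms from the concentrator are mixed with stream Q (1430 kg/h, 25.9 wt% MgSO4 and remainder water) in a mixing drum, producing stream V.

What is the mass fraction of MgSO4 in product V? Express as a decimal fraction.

0.543

Vapour removed = 0.269×0.304×2050 = 167.64 kg/h; concentrate = 1882.4 kg/h.
MgSO4 reaching the mixer = 1426.8 (from concentrate) + 1430×0.259 = 1797.2 kg/h.
Product flow = 1882.4 + 1430 = 3312.4 kg/h; MgSO4 fraction = 0.543.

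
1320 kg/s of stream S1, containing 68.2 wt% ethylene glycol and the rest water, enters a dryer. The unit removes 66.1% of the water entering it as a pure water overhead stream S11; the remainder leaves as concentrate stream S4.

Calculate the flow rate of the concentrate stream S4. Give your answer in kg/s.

water entering = 1320×0.318 = 419.76 kg/s; overhead removed = 0.661×419.76 = 277.46 kg/s.
Concentrate = 1320 − 277.46 = 1042.5 kg/s.

1043 kg/s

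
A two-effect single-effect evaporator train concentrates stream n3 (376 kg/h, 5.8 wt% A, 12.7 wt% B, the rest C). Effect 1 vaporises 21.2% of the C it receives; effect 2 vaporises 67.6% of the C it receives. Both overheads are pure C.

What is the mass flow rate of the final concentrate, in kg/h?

147.8 kg/h

C in feed = 376×0.815 = 306.44 kg/h.
After stage 1: C left = (1−0.212)×306.44 = 241.47; stream total = 311.03 kg/h.
After stage 2: C left = (1−0.676)×241.47 = 78.238; final concentrate = 147.8 kg/h.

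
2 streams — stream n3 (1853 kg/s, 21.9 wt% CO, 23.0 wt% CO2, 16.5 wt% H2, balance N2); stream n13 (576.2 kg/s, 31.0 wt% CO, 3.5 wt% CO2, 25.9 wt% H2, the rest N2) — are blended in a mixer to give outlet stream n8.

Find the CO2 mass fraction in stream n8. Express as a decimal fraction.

Total flow out = 1853 + 576.2 = 2429.2 kg/s.
CO2 in = 1853×0.230 + 576.2×0.035 = 446.36 kg/s.
CO2 mass fraction in n8 = 446.36/2429.2 = 0.1837.

0.1837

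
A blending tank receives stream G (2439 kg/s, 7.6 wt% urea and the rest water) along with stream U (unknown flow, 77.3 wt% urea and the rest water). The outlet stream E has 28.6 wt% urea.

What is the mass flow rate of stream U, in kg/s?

1052 kg/s

Let U be the unknown flow. Total out = 2439 + U.
urea balance: 185.36 + 0.773·U = 0.286·(2439 + U)
(0.773 − 0.286)·U = 0.286×2439 − 185.36 = 512.19
U = 512.19 / 0.487 = 1051.7 kg/s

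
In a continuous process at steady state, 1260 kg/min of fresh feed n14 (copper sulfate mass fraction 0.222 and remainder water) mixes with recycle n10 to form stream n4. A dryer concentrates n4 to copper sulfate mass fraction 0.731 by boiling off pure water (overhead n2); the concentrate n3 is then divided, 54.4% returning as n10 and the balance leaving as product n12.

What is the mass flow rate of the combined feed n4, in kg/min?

1716 kg/min

Overall copper sulfate balance (none leaves overhead): copper sulfate in fresh feed = copper sulfate in product, i.e. 1260×0.222 = (1−0.544)·n3·0.731.
n3 = 279.72/(0.731×0.456) = 839.15 kg/min.
Recycle n10 = 0.544×839.15 = 456.5 kg/min.
Combined feed n4 = 1260 + 456.5 = 1716.5 kg/min.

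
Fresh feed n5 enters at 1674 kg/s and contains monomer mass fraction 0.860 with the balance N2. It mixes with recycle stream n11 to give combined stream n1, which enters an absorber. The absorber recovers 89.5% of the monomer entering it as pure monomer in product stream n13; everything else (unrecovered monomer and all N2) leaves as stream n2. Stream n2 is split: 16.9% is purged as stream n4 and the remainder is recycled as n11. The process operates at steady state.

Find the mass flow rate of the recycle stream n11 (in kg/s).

1290 kg/s

N2 enters only via n5 and leaves only via the purge: 1674×0.140 = 0.169×(N2 in n2), and the absorber passes all N2, so N2 in n1 = N2 in n2 = 1386.7 kg/s.
monomer in n1: m_A = 1674×0.860 + (1−0.169)·(1−0.895)·m_A, so m_A = 1439.6/0.9127 = 1577.3 kg/s.
n2 = (1−0.895)×1577.3 + 1386.7 = 1552.4 kg/s.
Recycle n11 = (1−0.169)×1552.4 = 1290 kg/s.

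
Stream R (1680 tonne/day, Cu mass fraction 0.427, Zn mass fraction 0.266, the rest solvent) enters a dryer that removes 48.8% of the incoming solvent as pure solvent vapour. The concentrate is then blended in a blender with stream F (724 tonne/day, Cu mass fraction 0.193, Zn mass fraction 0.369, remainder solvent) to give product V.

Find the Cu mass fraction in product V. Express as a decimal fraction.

0.398

Vapour removed = 0.488×0.307×1680 = 251.69 tonne/day; concentrate = 1428.3 tonne/day.
Cu reaching the mixer = 717.36 (from concentrate) + 724×0.193 = 857.09 tonne/day.
Product flow = 1428.3 + 724 = 2152.3 tonne/day; Cu fraction = 0.398.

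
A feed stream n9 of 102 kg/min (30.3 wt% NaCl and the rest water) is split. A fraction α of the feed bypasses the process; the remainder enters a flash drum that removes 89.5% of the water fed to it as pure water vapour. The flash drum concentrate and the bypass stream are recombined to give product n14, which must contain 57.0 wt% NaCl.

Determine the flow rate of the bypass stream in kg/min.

All 102×0.303 = 30.906 kg/min of NaCl reaches n14, so n14 = 30.906/0.570 = 54.221 kg/min and vapour = 47.779 kg/min.
The evaporator receives (1−α)·102 of feed at 0.697 water and removes 0.895 of that water:
0.895×0.697×(1−α)×102 = 47.779
(1−α) = 47.779/63.629 = 0.7509;  α = 0.2491.
Bypass flow = 0.2491×102 = 25.408 kg/min.

25.41 kg/min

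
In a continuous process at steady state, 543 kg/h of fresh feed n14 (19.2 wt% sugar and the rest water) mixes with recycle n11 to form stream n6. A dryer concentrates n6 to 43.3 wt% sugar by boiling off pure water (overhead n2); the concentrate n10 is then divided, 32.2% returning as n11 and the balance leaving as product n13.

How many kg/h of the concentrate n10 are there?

Overall sugar balance (none leaves overhead): sugar in fresh feed = sugar in product, i.e. 543×0.192 = (1−0.322)·n10·0.433.
n10 = 104.26/(0.433×0.678) = 355.13 kg/h.

355.1 kg/h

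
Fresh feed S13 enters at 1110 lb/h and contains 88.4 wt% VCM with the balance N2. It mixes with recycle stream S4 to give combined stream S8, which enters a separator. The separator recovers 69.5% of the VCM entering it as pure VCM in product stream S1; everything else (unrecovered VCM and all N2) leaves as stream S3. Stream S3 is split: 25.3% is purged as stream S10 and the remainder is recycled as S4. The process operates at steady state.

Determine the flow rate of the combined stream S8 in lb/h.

1780 lb/h

N2 enters only via S13 and leaves only via the purge: 1110×0.116 = 0.253×(N2 in S3), and the separator passes all N2, so N2 in S8 = N2 in S3 = 508.93 lb/h.
VCM in S8: m_A = 1110×0.884 + (1−0.253)·(1−0.695)·m_A, so m_A = 981.24/0.7722 = 1270.8 lb/h.
S8 = 1270.8 + 508.93 = 1779.7 lb/h.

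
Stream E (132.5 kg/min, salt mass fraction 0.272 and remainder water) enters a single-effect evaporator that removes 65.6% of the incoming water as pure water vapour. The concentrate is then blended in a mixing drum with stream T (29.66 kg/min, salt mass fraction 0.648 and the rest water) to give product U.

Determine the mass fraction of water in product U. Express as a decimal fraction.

Vapour removed = 0.656×0.728×132.5 = 63.278 kg/min; concentrate = 69.222 kg/min.
water reaching the mixer = 33.182 (from concentrate) + 29.66×0.352 = 43.623 kg/min.
Product flow = 69.222 + 29.66 = 98.882 kg/min; water fraction = 0.441.

0.441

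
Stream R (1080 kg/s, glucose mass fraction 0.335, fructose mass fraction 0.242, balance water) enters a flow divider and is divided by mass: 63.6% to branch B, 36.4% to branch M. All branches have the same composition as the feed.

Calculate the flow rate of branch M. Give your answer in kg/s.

Branch M flow = 0.364×1080 = 393.12 kg/s.

393.1 kg/s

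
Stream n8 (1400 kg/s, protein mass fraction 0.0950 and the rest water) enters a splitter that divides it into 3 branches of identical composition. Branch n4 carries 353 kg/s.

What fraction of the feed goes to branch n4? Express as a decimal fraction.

0.252

Fraction to n4 = 353/1400 = 0.2521.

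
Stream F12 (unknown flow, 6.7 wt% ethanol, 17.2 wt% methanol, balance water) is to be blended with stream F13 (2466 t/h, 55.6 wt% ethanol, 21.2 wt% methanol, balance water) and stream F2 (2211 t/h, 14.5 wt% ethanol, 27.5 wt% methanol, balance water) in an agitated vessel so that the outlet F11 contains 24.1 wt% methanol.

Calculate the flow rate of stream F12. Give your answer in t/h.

53.04 t/h

Let F12 be the unknown flow. Total out = 4677 + F12.
methanol balance: 1130.8 + 0.172·F12 = 0.241·(4677 + F12)
(0.172 − 0.241)·F12 = 0.241×4677 − 1130.8 = -3.66
F12 = -3.66 / -0.069 = 53.043 t/h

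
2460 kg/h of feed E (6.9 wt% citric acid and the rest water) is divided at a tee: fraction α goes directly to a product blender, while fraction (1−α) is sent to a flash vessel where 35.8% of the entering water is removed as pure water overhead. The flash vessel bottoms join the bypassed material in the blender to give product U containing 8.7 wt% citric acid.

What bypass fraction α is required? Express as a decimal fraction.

0.379

All 2460×0.069 = 169.74 kg/h of citric acid reaches U, so U = 169.74/0.087 = 1951 kg/h and vapour = 508.97 kg/h.
The evaporator receives (1−α)·2460 of feed at 0.931 water and removes 0.358 of that water:
0.358×0.931×(1−α)×2460 = 508.97
(1−α) = 508.97/819.91 = 0.6208;  α = 0.3792.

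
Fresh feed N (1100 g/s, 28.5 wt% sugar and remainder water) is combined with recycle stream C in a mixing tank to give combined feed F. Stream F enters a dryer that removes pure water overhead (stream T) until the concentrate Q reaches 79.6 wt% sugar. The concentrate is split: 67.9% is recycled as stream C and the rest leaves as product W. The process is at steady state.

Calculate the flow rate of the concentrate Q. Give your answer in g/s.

Overall sugar balance (none leaves overhead): sugar in fresh feed = sugar in product, i.e. 1100×0.285 = (1−0.679)·Q·0.796.
Q = 313.5/(0.796×0.321) = 1226.9 g/s.

1227 g/s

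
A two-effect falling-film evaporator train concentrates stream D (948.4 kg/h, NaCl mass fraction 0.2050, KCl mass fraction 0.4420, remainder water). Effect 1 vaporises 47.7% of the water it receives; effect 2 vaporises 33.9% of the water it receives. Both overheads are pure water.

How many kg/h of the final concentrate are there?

water in feed = 948.4×0.353 = 334.79 kg/h.
After stage 1: water left = (1−0.477)×334.79 = 175.09; stream total = 788.71 kg/h.
After stage 2: water left = (1−0.339)×175.09 = 115.74; final concentrate = 729.35 kg/h.

729.4 kg/h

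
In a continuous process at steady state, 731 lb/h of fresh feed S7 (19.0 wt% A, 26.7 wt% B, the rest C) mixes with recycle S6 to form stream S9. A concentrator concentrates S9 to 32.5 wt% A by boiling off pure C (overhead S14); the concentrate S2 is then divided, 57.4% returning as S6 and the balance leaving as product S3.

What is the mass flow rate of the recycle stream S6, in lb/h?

Overall A balance (none leaves overhead): A in fresh feed = A in product, i.e. 731×0.190 = (1−0.574)·S2·0.325.
S2 = 138.89/(0.325×0.426) = 1003.2 lb/h.
Recycle S6 = 0.574×1003.2 = 575.82 lb/h.

575.8 lb/h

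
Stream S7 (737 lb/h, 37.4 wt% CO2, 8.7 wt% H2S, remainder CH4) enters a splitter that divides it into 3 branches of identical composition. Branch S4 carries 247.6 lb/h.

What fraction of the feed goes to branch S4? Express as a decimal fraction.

0.336

Fraction to S4 = 247.6/737 = 0.3360.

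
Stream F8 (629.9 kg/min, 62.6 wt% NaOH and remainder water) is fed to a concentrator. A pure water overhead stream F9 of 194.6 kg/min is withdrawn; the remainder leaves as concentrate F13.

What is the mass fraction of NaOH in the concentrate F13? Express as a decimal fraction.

0.906

NaOH is not removed: 629.9×0.626 = 394.32 kg/min of NaOH enters F13.
Concentrate = 629.9 − 194.6 = 435.3 kg/min.
Mass fraction = 394.32/435.3 = 0.906.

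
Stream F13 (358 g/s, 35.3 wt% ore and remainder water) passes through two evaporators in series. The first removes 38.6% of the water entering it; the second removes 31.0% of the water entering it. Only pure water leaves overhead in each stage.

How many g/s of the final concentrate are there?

water in feed = 358×0.647 = 231.63 g/s.
After stage 1: water left = (1−0.386)×231.63 = 142.22; stream total = 268.59 g/s.
After stage 2: water left = (1−0.310)×142.22 = 98.131; final concentrate = 224.5 g/s.

224.5 g/s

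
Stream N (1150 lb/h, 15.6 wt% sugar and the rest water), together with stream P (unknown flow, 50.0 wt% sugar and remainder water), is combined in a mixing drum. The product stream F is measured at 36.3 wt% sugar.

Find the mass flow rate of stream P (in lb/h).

Let P be the unknown flow. Total out = 1150 + P.
sugar balance: 179.4 + 0.500·P = 0.363·(1150 + P)
(0.500 − 0.363)·P = 0.363×1150 − 179.4 = 238.05
P = 238.05 / 0.137 = 1737.6 lb/h

1738 lb/h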